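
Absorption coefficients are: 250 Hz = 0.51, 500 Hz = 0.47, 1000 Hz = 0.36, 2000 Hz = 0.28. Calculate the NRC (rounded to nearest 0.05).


Given values:
  a_250 = 0.51, a_500 = 0.47
  a_1000 = 0.36, a_2000 = 0.28
Formula: NRC = (a250 + a500 + a1000 + a2000) / 4
Sum = 0.51 + 0.47 + 0.36 + 0.28 = 1.62
NRC = 1.62 / 4 = 0.405
Rounded to nearest 0.05: 0.4

0.4


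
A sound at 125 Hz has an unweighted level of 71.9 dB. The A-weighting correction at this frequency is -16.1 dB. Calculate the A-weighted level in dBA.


Given values:
  SPL = 71.9 dB
  A-weighting at 125 Hz = -16.1 dB
Formula: L_A = SPL + A_weight
L_A = 71.9 + (-16.1)
L_A = 55.8

55.8 dBA


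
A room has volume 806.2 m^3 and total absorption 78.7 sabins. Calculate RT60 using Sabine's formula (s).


Given values:
  V = 806.2 m^3
  A = 78.7 sabins
Formula: RT60 = 0.161 * V / A
Numerator: 0.161 * 806.2 = 129.7982
RT60 = 129.7982 / 78.7 = 1.649

1.649 s


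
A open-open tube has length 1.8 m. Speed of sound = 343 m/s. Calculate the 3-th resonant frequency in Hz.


Given values:
  Tube type: open-open, L = 1.8 m, c = 343 m/s, n = 3
Formula: f_n = n * c / (2 * L)
Compute 2 * L = 2 * 1.8 = 3.6
f = 3 * 343 / 3.6
f = 285.83

285.83 Hz


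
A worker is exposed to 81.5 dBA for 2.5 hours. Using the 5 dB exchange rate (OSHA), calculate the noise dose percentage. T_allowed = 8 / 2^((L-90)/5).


Given values:
  L = 81.5 dBA, T = 2.5 hours
Formula: T_allowed = 8 / 2^((L - 90) / 5)
Compute exponent: (81.5 - 90) / 5 = -1.7
Compute 2^(-1.7) = 0.307786
T_allowed = 8 / 0.307786 = 25.992085 hours
Dose = (T / T_allowed) * 100
Dose = (2.5 / 25.992085) * 100 = 9.62

9.62 %


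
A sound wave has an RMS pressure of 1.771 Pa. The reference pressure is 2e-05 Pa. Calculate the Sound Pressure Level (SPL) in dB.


Given values:
  p = 1.771 Pa
  p_ref = 2e-05 Pa
Formula: SPL = 20 * log10(p / p_ref)
Compute ratio: p / p_ref = 1.771 / 2e-05 = 88550
Compute log10: log10(88550) = 4.947189
Multiply: SPL = 20 * 4.947189 = 98.94

98.94 dB


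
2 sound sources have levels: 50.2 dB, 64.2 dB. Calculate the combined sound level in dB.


Formula: L_total = 10 * log10( sum(10^(Li/10)) )
  Source 1: 10^(50.2/10) = 104712.8548
  Source 2: 10^(64.2/10) = 2630267.9919
Sum of linear values = 2734980.8467
L_total = 10 * log10(2734980.8467) = 64.37

64.37 dB


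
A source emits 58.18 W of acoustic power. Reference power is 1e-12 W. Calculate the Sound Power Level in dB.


Given values:
  W = 58.18 W
  W_ref = 1e-12 W
Formula: SWL = 10 * log10(W / W_ref)
Compute ratio: W / W_ref = 58180000000000
Compute log10: log10(58180000000000) = 13.764774
Multiply: SWL = 10 * 13.764774 = 137.65

137.65 dB


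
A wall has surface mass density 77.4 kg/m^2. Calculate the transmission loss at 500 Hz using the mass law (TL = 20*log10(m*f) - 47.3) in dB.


Given values:
  m = 77.4 kg/m^2, f = 500 Hz
Formula: TL = 20 * log10(m * f) - 47.3
Compute m * f = 77.4 * 500 = 38700.0
Compute log10(38700.0) = 4.587711
Compute 20 * 4.587711 = 91.7542
TL = 91.7542 - 47.3 = 44.45

44.45 dB


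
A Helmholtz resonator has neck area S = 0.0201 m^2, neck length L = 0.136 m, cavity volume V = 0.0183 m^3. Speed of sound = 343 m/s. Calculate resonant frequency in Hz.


Given values:
  S = 0.0201 m^2, L = 0.136 m, V = 0.0183 m^3, c = 343 m/s
Formula: f = (c / (2*pi)) * sqrt(S / (V * L))
Compute V * L = 0.0183 * 0.136 = 0.0024888
Compute S / (V * L) = 0.0201 / 0.0024888 = 8.0762
Compute sqrt(8.0762) = 2.841866
Compute c / (2*pi) = 343 / 6.283185 = 54.590148
f = 54.590148 * 2.841866 = 155.14

155.14 Hz


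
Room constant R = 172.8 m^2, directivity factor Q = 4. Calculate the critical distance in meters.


Given values:
  R = 172.8 m^2, Q = 4
Formula: d_c = 0.141 * sqrt(Q * R)
Compute Q * R = 4 * 172.8 = 691.2
Compute sqrt(691.2) = 26.2907
d_c = 0.141 * 26.2907 = 3.707

3.707 m


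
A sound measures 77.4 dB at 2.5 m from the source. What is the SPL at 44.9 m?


Given values:
  SPL1 = 77.4 dB, r1 = 2.5 m, r2 = 44.9 m
Formula: SPL2 = SPL1 - 20 * log10(r2 / r1)
Compute ratio: r2 / r1 = 44.9 / 2.5 = 17.96
Compute log10: log10(17.96) = 1.254306
Compute drop: 20 * 1.254306 = 25.0861
SPL2 = 77.4 - 25.0861 = 52.31

52.31 dB


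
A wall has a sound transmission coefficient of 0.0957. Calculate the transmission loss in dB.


Given values:
  tau = 0.0957
Formula: TL = 10 * log10(1 / tau)
Compute 1 / tau = 1 / 0.0957 = 10.4493
Compute log10(10.4493) = 1.019087
TL = 10 * 1.019087 = 10.19

10.19 dB


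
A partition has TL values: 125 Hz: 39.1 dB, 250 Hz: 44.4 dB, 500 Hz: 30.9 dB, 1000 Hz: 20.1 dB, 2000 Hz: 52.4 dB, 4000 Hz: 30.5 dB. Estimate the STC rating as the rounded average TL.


Given TL values at each frequency:
  125 Hz: 39.1 dB
  250 Hz: 44.4 dB
  500 Hz: 30.9 dB
  1000 Hz: 20.1 dB
  2000 Hz: 52.4 dB
  4000 Hz: 30.5 dB
Formula: STC ~ round(average of TL values)
Sum = 39.1 + 44.4 + 30.9 + 20.1 + 52.4 + 30.5 = 217.4
Average = 217.4 / 6 = 36.23
Rounded: 36

36


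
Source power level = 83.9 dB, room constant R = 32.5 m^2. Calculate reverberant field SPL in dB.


Given values:
  Lw = 83.9 dB, R = 32.5 m^2
Formula: SPL = Lw + 10 * log10(4 / R)
Compute 4 / R = 4 / 32.5 = 0.123077
Compute 10 * log10(0.123077) = -9.0982
SPL = 83.9 + (-9.0982) = 74.8

74.8 dB


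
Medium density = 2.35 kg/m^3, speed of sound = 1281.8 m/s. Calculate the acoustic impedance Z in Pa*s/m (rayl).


Given values:
  rho = 2.35 kg/m^3
  c = 1281.8 m/s
Formula: Z = rho * c
Z = 2.35 * 1281.8
Z = 3012.23

3012.23 rayl


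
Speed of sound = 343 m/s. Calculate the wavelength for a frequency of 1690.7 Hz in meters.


Given values:
  c = 343 m/s, f = 1690.7 Hz
Formula: lambda = c / f
lambda = 343 / 1690.7
lambda = 0.2029

0.2029 m


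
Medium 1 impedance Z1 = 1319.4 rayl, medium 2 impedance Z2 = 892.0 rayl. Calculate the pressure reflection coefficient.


Given values:
  Z1 = 1319.4 rayl, Z2 = 892.0 rayl
Formula: R = (Z2 - Z1) / (Z2 + Z1)
Numerator: Z2 - Z1 = 892.0 - 1319.4 = -427.4
Denominator: Z2 + Z1 = 892.0 + 1319.4 = 2211.4
R = -427.4 / 2211.4 = -0.1933

-0.1933


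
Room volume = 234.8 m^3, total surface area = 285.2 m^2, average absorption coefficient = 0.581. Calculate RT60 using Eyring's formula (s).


Given values:
  V = 234.8 m^3, S = 285.2 m^2, alpha = 0.581
Formula: RT60 = 0.161 * V / (-S * ln(1 - alpha))
Compute ln(1 - 0.581) = ln(0.419) = -0.869884
Denominator: -285.2 * -0.869884 = 248.0909
Numerator: 0.161 * 234.8 = 37.8028
RT60 = 37.8028 / 248.0909 = 0.152

0.152 s


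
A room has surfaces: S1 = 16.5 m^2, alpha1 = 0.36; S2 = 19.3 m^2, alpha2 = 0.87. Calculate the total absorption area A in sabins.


Given surfaces:
  Surface 1: 16.5 * 0.36 = 5.94
  Surface 2: 19.3 * 0.87 = 16.791
Formula: A = sum(Si * alpha_i)
A = 5.94 + 16.791
A = 22.73

22.73 sabins


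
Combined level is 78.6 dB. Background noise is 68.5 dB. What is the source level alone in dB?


Given values:
  L_total = 78.6 dB, L_bg = 68.5 dB
Formula: L_source = 10 * log10(10^(L_total/10) - 10^(L_bg/10))
Convert to linear:
  10^(78.6/10) = 72443596.0075
  10^(68.5/10) = 7079457.8438
Difference: 72443596.0075 - 7079457.8438 = 65364138.1637
L_source = 10 * log10(65364138.1637) = 78.15

78.15 dB


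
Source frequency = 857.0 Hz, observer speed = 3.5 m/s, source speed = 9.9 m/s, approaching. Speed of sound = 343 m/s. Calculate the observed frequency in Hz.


Given values:
  f_s = 857.0 Hz, v_o = 3.5 m/s, v_s = 9.9 m/s
  Direction: approaching
Formula: f_o = f_s * (c + v_o) / (c - v_s)
Numerator: c + v_o = 343 + 3.5 = 346.5
Denominator: c - v_s = 343 - 9.9 = 333.1
f_o = 857.0 * 346.5 / 333.1 = 891.48

891.48 Hz


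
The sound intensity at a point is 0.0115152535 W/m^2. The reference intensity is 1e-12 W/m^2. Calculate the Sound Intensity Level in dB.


Given values:
  I = 0.0115152535 W/m^2
  I_ref = 1e-12 W/m^2
Formula: SIL = 10 * log10(I / I_ref)
Compute ratio: I / I_ref = 11515253500
Compute log10: log10(11515253500) = 10.061274
Multiply: SIL = 10 * 10.061274 = 100.61

100.61 dB


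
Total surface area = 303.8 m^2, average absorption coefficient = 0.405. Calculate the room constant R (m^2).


Given values:
  S = 303.8 m^2, alpha = 0.405
Formula: R = S * alpha / (1 - alpha)
Numerator: 303.8 * 0.405 = 123.039
Denominator: 1 - 0.405 = 0.595
R = 123.039 / 0.595 = 206.79

206.79 m^2


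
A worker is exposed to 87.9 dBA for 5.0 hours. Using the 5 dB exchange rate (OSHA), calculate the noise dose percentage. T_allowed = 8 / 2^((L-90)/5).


Given values:
  L = 87.9 dBA, T = 5.0 hours
Formula: T_allowed = 8 / 2^((L - 90) / 5)
Compute exponent: (87.9 - 90) / 5 = -0.42
Compute 2^(-0.42) = 0.747425
T_allowed = 8 / 0.747425 = 10.703415 hours
Dose = (T / T_allowed) * 100
Dose = (5.0 / 10.703415) * 100 = 46.71

46.71 %


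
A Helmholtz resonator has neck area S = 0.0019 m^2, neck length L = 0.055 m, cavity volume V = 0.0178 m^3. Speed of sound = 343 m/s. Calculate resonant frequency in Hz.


Given values:
  S = 0.0019 m^2, L = 0.055 m, V = 0.0178 m^3, c = 343 m/s
Formula: f = (c / (2*pi)) * sqrt(S / (V * L))
Compute V * L = 0.0178 * 0.055 = 0.000979
Compute S / (V * L) = 0.0019 / 0.000979 = 1.9408
Compute sqrt(1.9408) = 1.393126
Compute c / (2*pi) = 343 / 6.283185 = 54.590148
f = 54.590148 * 1.393126 = 76.05

76.05 Hz


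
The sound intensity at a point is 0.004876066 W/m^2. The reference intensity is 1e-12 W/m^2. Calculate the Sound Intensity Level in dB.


Given values:
  I = 0.004876066 W/m^2
  I_ref = 1e-12 W/m^2
Formula: SIL = 10 * log10(I / I_ref)
Compute ratio: I / I_ref = 4876066000
Compute log10: log10(4876066000) = 9.68807
Multiply: SIL = 10 * 9.68807 = 96.88

96.88 dB


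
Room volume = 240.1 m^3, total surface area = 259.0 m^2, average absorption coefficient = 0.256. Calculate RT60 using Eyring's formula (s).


Given values:
  V = 240.1 m^3, S = 259.0 m^2, alpha = 0.256
Formula: RT60 = 0.161 * V / (-S * ln(1 - alpha))
Compute ln(1 - 0.256) = ln(0.744) = -0.295714
Denominator: -259.0 * -0.295714 = 76.5899
Numerator: 0.161 * 240.1 = 38.6561
RT60 = 38.6561 / 76.5899 = 0.505

0.505 s


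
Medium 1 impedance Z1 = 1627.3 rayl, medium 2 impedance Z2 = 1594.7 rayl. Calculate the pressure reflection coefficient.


Given values:
  Z1 = 1627.3 rayl, Z2 = 1594.7 rayl
Formula: R = (Z2 - Z1) / (Z2 + Z1)
Numerator: Z2 - Z1 = 1594.7 - 1627.3 = -32.6
Denominator: Z2 + Z1 = 1594.7 + 1627.3 = 3222.0
R = -32.6 / 3222.0 = -0.0101

-0.0101


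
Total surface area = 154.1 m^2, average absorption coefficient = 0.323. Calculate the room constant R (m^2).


Given values:
  S = 154.1 m^2, alpha = 0.323
Formula: R = S * alpha / (1 - alpha)
Numerator: 154.1 * 0.323 = 49.7743
Denominator: 1 - 0.323 = 0.677
R = 49.7743 / 0.677 = 73.52

73.52 m^2


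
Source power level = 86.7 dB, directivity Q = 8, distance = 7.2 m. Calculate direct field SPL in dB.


Given values:
  Lw = 86.7 dB, Q = 8, r = 7.2 m
Formula: SPL = Lw + 10 * log10(Q / (4 * pi * r^2))
Compute 4 * pi * r^2 = 4 * pi * 7.2^2 = 651.4407
Compute Q / denom = 8 / 651.4407 = 0.01228047
Compute 10 * log10(0.01228047) = -19.1079
SPL = 86.7 + (-19.1079) = 67.59

67.59 dB


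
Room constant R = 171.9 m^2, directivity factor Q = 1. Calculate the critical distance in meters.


Given values:
  R = 171.9 m^2, Q = 1
Formula: d_c = 0.141 * sqrt(Q * R)
Compute Q * R = 1 * 171.9 = 171.9
Compute sqrt(171.9) = 13.1111
d_c = 0.141 * 13.1111 = 1.849

1.849 m


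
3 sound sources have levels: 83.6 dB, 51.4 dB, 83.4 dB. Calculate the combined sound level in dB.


Formula: L_total = 10 * log10( sum(10^(Li/10)) )
  Source 1: 10^(83.6/10) = 229086765.2768
  Source 2: 10^(51.4/10) = 138038.4265
  Source 3: 10^(83.4/10) = 218776162.395
Sum of linear values = 448000966.0983
L_total = 10 * log10(448000966.0983) = 86.51

86.51 dB


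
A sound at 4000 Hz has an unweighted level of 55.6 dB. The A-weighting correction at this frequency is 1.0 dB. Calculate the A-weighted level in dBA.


Given values:
  SPL = 55.6 dB
  A-weighting at 4000 Hz = 1.0 dB
Formula: L_A = SPL + A_weight
L_A = 55.6 + (1.0)
L_A = 56.6

56.6 dBA


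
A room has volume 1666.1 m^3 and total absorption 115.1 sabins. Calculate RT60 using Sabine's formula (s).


Given values:
  V = 1666.1 m^3
  A = 115.1 sabins
Formula: RT60 = 0.161 * V / A
Numerator: 0.161 * 1666.1 = 268.2421
RT60 = 268.2421 / 115.1 = 2.331

2.331 s


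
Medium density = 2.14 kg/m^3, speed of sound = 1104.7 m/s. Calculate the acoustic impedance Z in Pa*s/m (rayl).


Given values:
  rho = 2.14 kg/m^3
  c = 1104.7 m/s
Formula: Z = rho * c
Z = 2.14 * 1104.7
Z = 2364.06

2364.06 rayl


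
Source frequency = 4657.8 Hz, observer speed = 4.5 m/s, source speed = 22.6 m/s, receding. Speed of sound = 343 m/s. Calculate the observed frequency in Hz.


Given values:
  f_s = 4657.8 Hz, v_o = 4.5 m/s, v_s = 22.6 m/s
  Direction: receding
Formula: f_o = f_s * (c - v_o) / (c + v_s)
Numerator: c - v_o = 343 - 4.5 = 338.5
Denominator: c + v_s = 343 + 22.6 = 365.6
f_o = 4657.8 * 338.5 / 365.6 = 4312.54

4312.54 Hz


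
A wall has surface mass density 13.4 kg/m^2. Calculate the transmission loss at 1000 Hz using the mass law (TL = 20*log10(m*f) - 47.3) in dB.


Given values:
  m = 13.4 kg/m^2, f = 1000 Hz
Formula: TL = 20 * log10(m * f) - 47.3
Compute m * f = 13.4 * 1000 = 13400.0
Compute log10(13400.0) = 4.127105
Compute 20 * 4.127105 = 82.5421
TL = 82.5421 - 47.3 = 35.24

35.24 dB


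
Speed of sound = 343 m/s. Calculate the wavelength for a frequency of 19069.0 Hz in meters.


Given values:
  c = 343 m/s, f = 19069.0 Hz
Formula: lambda = c / f
lambda = 343 / 19069.0
lambda = 0.018

0.018 m


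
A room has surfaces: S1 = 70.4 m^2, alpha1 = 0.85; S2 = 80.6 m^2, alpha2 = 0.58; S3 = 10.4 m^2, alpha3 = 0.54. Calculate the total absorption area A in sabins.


Given surfaces:
  Surface 1: 70.4 * 0.85 = 59.84
  Surface 2: 80.6 * 0.58 = 46.748
  Surface 3: 10.4 * 0.54 = 5.616
Formula: A = sum(Si * alpha_i)
A = 59.84 + 46.748 + 5.616
A = 112.2

112.2 sabins


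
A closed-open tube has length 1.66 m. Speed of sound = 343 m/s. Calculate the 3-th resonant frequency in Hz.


Given values:
  Tube type: closed-open, L = 1.66 m, c = 343 m/s, n = 3
Formula: f_n = (2n - 1) * c / (4 * L)
Compute 2n - 1 = 2*3 - 1 = 5
Compute 4 * L = 4 * 1.66 = 6.64
f = 5 * 343 / 6.64
f = 258.28

258.28 Hz


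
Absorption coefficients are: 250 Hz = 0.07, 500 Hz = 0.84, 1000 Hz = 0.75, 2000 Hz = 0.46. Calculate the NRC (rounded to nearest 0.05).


Given values:
  a_250 = 0.07, a_500 = 0.84
  a_1000 = 0.75, a_2000 = 0.46
Formula: NRC = (a250 + a500 + a1000 + a2000) / 4
Sum = 0.07 + 0.84 + 0.75 + 0.46 = 2.12
NRC = 2.12 / 4 = 0.53
Rounded to nearest 0.05: 0.55

0.55


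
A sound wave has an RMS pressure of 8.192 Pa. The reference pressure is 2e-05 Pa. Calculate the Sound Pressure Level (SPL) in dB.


Given values:
  p = 8.192 Pa
  p_ref = 2e-05 Pa
Formula: SPL = 20 * log10(p / p_ref)
Compute ratio: p / p_ref = 8.192 / 2e-05 = 409600
Compute log10: log10(409600) = 5.61236
Multiply: SPL = 20 * 5.61236 = 112.25

112.25 dB


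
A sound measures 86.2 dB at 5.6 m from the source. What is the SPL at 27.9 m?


Given values:
  SPL1 = 86.2 dB, r1 = 5.6 m, r2 = 27.9 m
Formula: SPL2 = SPL1 - 20 * log10(r2 / r1)
Compute ratio: r2 / r1 = 27.9 / 5.6 = 4.9821
Compute log10: log10(4.9821) = 0.697412
Compute drop: 20 * 0.697412 = 13.9482
SPL2 = 86.2 - 13.9482 = 72.25

72.25 dB


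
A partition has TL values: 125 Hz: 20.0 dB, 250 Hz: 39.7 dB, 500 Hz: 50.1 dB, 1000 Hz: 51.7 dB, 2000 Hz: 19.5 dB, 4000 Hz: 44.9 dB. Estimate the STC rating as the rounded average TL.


Given TL values at each frequency:
  125 Hz: 20.0 dB
  250 Hz: 39.7 dB
  500 Hz: 50.1 dB
  1000 Hz: 51.7 dB
  2000 Hz: 19.5 dB
  4000 Hz: 44.9 dB
Formula: STC ~ round(average of TL values)
Sum = 20.0 + 39.7 + 50.1 + 51.7 + 19.5 + 44.9 = 225.9
Average = 225.9 / 6 = 37.65
Rounded: 38

38


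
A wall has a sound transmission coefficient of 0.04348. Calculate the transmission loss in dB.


Given values:
  tau = 0.04348
Formula: TL = 10 * log10(1 / tau)
Compute 1 / tau = 1 / 0.04348 = 22.9991
Compute log10(22.9991) = 1.361711
TL = 10 * 1.361711 = 13.62

13.62 dB


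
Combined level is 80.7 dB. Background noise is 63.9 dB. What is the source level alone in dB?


Given values:
  L_total = 80.7 dB, L_bg = 63.9 dB
Formula: L_source = 10 * log10(10^(L_total/10) - 10^(L_bg/10))
Convert to linear:
  10^(80.7/10) = 117489755.494
  10^(63.9/10) = 2454708.9157
Difference: 117489755.494 - 2454708.9157 = 115035046.5783
L_source = 10 * log10(115035046.5783) = 80.61

80.61 dB


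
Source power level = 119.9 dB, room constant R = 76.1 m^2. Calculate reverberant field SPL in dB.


Given values:
  Lw = 119.9 dB, R = 76.1 m^2
Formula: SPL = Lw + 10 * log10(4 / R)
Compute 4 / R = 4 / 76.1 = 0.052562
Compute 10 * log10(0.052562) = -12.7933
SPL = 119.9 + (-12.7933) = 107.11

107.11 dB


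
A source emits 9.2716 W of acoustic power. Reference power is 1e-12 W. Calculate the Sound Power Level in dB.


Given values:
  W = 9.2716 W
  W_ref = 1e-12 W
Formula: SWL = 10 * log10(W / W_ref)
Compute ratio: W / W_ref = 9271600000000
Compute log10: log10(9271600000000) = 12.967155
Multiply: SWL = 10 * 12.967155 = 129.67

129.67 dB


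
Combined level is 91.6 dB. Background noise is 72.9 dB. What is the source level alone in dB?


Given values:
  L_total = 91.6 dB, L_bg = 72.9 dB
Formula: L_source = 10 * log10(10^(L_total/10) - 10^(L_bg/10))
Convert to linear:
  10^(91.6/10) = 1445439770.7459
  10^(72.9/10) = 19498445.9976
Difference: 1445439770.7459 - 19498445.9976 = 1425941324.7483
L_source = 10 * log10(1425941324.7483) = 91.54

91.54 dB


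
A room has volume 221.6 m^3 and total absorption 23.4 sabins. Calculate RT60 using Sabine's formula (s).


Given values:
  V = 221.6 m^3
  A = 23.4 sabins
Formula: RT60 = 0.161 * V / A
Numerator: 0.161 * 221.6 = 35.6776
RT60 = 35.6776 / 23.4 = 1.525

1.525 s


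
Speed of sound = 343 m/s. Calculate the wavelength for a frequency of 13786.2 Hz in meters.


Given values:
  c = 343 m/s, f = 13786.2 Hz
Formula: lambda = c / f
lambda = 343 / 13786.2
lambda = 0.0249

0.0249 m


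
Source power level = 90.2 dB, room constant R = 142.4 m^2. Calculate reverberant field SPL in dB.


Given values:
  Lw = 90.2 dB, R = 142.4 m^2
Formula: SPL = Lw + 10 * log10(4 / R)
Compute 4 / R = 4 / 142.4 = 0.02809
Compute 10 * log10(0.02809) = -15.5145
SPL = 90.2 + (-15.5145) = 74.69

74.69 dB


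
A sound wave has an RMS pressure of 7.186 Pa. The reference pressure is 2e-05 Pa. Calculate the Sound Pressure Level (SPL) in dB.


Given values:
  p = 7.186 Pa
  p_ref = 2e-05 Pa
Formula: SPL = 20 * log10(p / p_ref)
Compute ratio: p / p_ref = 7.186 / 2e-05 = 359300
Compute log10: log10(359300) = 5.555457
Multiply: SPL = 20 * 5.555457 = 111.11

111.11 dB


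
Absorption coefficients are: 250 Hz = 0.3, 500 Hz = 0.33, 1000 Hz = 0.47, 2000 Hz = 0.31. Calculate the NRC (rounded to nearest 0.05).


Given values:
  a_250 = 0.3, a_500 = 0.33
  a_1000 = 0.47, a_2000 = 0.31
Formula: NRC = (a250 + a500 + a1000 + a2000) / 4
Sum = 0.3 + 0.33 + 0.47 + 0.31 = 1.41
NRC = 1.41 / 4 = 0.3525
Rounded to nearest 0.05: 0.35

0.35


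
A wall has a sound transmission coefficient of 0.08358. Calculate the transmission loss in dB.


Given values:
  tau = 0.08358
Formula: TL = 10 * log10(1 / tau)
Compute 1 / tau = 1 / 0.08358 = 11.9646
Compute log10(11.9646) = 1.077898
TL = 10 * 1.077898 = 10.78

10.78 dB


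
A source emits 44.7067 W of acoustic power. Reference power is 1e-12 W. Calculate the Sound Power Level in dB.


Given values:
  W = 44.7067 W
  W_ref = 1e-12 W
Formula: SWL = 10 * log10(W / W_ref)
Compute ratio: W / W_ref = 44706700000000
Compute log10: log10(44706700000000) = 13.650373
Multiply: SWL = 10 * 13.650373 = 136.5

136.5 dB


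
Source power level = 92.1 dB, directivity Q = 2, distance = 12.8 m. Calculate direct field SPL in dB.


Given values:
  Lw = 92.1 dB, Q = 2, r = 12.8 m
Formula: SPL = Lw + 10 * log10(Q / (4 * pi * r^2))
Compute 4 * pi * r^2 = 4 * pi * 12.8^2 = 2058.8742
Compute Q / denom = 2 / 2058.8742 = 0.0009714
Compute 10 * log10(0.0009714) = -30.126
SPL = 92.1 + (-30.126) = 61.97

61.97 dB


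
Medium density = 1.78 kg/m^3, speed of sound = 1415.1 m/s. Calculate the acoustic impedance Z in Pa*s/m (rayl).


Given values:
  rho = 1.78 kg/m^3
  c = 1415.1 m/s
Formula: Z = rho * c
Z = 1.78 * 1415.1
Z = 2518.88

2518.88 rayl


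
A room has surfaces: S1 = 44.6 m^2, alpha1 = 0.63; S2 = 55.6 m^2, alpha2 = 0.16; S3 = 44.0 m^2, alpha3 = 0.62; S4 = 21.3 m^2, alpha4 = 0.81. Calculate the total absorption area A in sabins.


Given surfaces:
  Surface 1: 44.6 * 0.63 = 28.098
  Surface 2: 55.6 * 0.16 = 8.896
  Surface 3: 44.0 * 0.62 = 27.28
  Surface 4: 21.3 * 0.81 = 17.253
Formula: A = sum(Si * alpha_i)
A = 28.098 + 8.896 + 27.28 + 17.253
A = 81.53

81.53 sabins


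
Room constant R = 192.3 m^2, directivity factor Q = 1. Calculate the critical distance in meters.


Given values:
  R = 192.3 m^2, Q = 1
Formula: d_c = 0.141 * sqrt(Q * R)
Compute Q * R = 1 * 192.3 = 192.3
Compute sqrt(192.3) = 13.8672
d_c = 0.141 * 13.8672 = 1.955

1.955 m


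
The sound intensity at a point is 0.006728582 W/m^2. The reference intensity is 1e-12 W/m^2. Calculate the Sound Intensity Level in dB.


Given values:
  I = 0.006728582 W/m^2
  I_ref = 1e-12 W/m^2
Formula: SIL = 10 * log10(I / I_ref)
Compute ratio: I / I_ref = 6728582000
Compute log10: log10(6728582000) = 9.827924
Multiply: SIL = 10 * 9.827924 = 98.28

98.28 dB


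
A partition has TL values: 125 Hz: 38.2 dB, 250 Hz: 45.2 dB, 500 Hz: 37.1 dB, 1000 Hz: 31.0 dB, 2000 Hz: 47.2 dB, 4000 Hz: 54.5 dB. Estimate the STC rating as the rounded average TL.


Given TL values at each frequency:
  125 Hz: 38.2 dB
  250 Hz: 45.2 dB
  500 Hz: 37.1 dB
  1000 Hz: 31.0 dB
  2000 Hz: 47.2 dB
  4000 Hz: 54.5 dB
Formula: STC ~ round(average of TL values)
Sum = 38.2 + 45.2 + 37.1 + 31.0 + 47.2 + 54.5 = 253.2
Average = 253.2 / 6 = 42.2
Rounded: 42

42


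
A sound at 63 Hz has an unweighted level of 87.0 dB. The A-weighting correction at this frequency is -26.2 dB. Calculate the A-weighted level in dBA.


Given values:
  SPL = 87.0 dB
  A-weighting at 63 Hz = -26.2 dB
Formula: L_A = SPL + A_weight
L_A = 87.0 + (-26.2)
L_A = 60.8

60.8 dBA


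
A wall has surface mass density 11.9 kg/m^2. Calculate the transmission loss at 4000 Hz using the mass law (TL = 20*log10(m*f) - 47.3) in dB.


Given values:
  m = 11.9 kg/m^2, f = 4000 Hz
Formula: TL = 20 * log10(m * f) - 47.3
Compute m * f = 11.9 * 4000 = 47600.0
Compute log10(47600.0) = 4.677607
Compute 20 * 4.677607 = 93.5521
TL = 93.5521 - 47.3 = 46.25

46.25 dB


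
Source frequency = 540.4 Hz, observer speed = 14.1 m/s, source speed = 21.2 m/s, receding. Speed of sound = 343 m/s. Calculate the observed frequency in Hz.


Given values:
  f_s = 540.4 Hz, v_o = 14.1 m/s, v_s = 21.2 m/s
  Direction: receding
Formula: f_o = f_s * (c - v_o) / (c + v_s)
Numerator: c - v_o = 343 - 14.1 = 328.9
Denominator: c + v_s = 343 + 21.2 = 364.2
f_o = 540.4 * 328.9 / 364.2 = 488.02

488.02 Hz


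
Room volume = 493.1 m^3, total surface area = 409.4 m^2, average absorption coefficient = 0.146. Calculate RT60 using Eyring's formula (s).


Given values:
  V = 493.1 m^3, S = 409.4 m^2, alpha = 0.146
Formula: RT60 = 0.161 * V / (-S * ln(1 - alpha))
Compute ln(1 - 0.146) = ln(0.854) = -0.157824
Denominator: -409.4 * -0.157824 = 64.6131
Numerator: 0.161 * 493.1 = 79.3891
RT60 = 79.3891 / 64.6131 = 1.229

1.229 s


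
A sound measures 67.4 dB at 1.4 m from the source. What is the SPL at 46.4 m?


Given values:
  SPL1 = 67.4 dB, r1 = 1.4 m, r2 = 46.4 m
Formula: SPL2 = SPL1 - 20 * log10(r2 / r1)
Compute ratio: r2 / r1 = 46.4 / 1.4 = 33.1429
Compute log10: log10(33.1429) = 1.520391
Compute drop: 20 * 1.520391 = 30.4078
SPL2 = 67.4 - 30.4078 = 36.99

36.99 dB


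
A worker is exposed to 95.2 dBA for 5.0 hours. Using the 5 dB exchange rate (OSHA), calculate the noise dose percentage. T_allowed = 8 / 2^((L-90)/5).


Given values:
  L = 95.2 dBA, T = 5.0 hours
Formula: T_allowed = 8 / 2^((L - 90) / 5)
Compute exponent: (95.2 - 90) / 5 = 1.04
Compute 2^(1.04) = 2.056228
T_allowed = 8 / 2.056228 = 3.890619 hours
Dose = (T / T_allowed) * 100
Dose = (5.0 / 3.890619) * 100 = 128.51

128.51 %


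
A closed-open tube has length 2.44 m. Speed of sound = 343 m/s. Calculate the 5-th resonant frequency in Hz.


Given values:
  Tube type: closed-open, L = 2.44 m, c = 343 m/s, n = 5
Formula: f_n = (2n - 1) * c / (4 * L)
Compute 2n - 1 = 2*5 - 1 = 9
Compute 4 * L = 4 * 2.44 = 9.76
f = 9 * 343 / 9.76
f = 316.29

316.29 Hz


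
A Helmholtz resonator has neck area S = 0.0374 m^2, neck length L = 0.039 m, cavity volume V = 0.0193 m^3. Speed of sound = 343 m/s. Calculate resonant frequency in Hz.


Given values:
  S = 0.0374 m^2, L = 0.039 m, V = 0.0193 m^3, c = 343 m/s
Formula: f = (c / (2*pi)) * sqrt(S / (V * L))
Compute V * L = 0.0193 * 0.039 = 0.0007527
Compute S / (V * L) = 0.0374 / 0.0007527 = 49.6878
Compute sqrt(49.6878) = 7.048957
Compute c / (2*pi) = 343 / 6.283185 = 54.590148
f = 54.590148 * 7.048957 = 384.8

384.8 Hz


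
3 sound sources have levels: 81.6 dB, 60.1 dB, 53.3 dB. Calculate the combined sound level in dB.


Formula: L_total = 10 * log10( sum(10^(Li/10)) )
  Source 1: 10^(81.6/10) = 144543977.0746
  Source 2: 10^(60.1/10) = 1023292.9923
  Source 3: 10^(53.3/10) = 213796.209
Sum of linear values = 145781066.2759
L_total = 10 * log10(145781066.2759) = 81.64

81.64 dB


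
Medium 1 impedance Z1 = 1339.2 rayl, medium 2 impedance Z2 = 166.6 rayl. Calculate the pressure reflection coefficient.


Given values:
  Z1 = 1339.2 rayl, Z2 = 166.6 rayl
Formula: R = (Z2 - Z1) / (Z2 + Z1)
Numerator: Z2 - Z1 = 166.6 - 1339.2 = -1172.6
Denominator: Z2 + Z1 = 166.6 + 1339.2 = 1505.8
R = -1172.6 / 1505.8 = -0.7787

-0.7787


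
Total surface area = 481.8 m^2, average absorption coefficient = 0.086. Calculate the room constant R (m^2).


Given values:
  S = 481.8 m^2, alpha = 0.086
Formula: R = S * alpha / (1 - alpha)
Numerator: 481.8 * 0.086 = 41.4348
Denominator: 1 - 0.086 = 0.914
R = 41.4348 / 0.914 = 45.33

45.33 m^2


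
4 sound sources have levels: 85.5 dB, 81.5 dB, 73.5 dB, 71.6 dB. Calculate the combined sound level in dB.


Formula: L_total = 10 * log10( sum(10^(Li/10)) )
  Source 1: 10^(85.5/10) = 354813389.2336
  Source 2: 10^(81.5/10) = 141253754.4623
  Source 3: 10^(73.5/10) = 22387211.3857
  Source 4: 10^(71.6/10) = 14454397.7075
Sum of linear values = 532908752.7891
L_total = 10 * log10(532908752.7891) = 87.27

87.27 dB


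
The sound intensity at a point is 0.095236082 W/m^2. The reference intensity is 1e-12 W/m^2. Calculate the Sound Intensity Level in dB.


Given values:
  I = 0.095236082 W/m^2
  I_ref = 1e-12 W/m^2
Formula: SIL = 10 * log10(I / I_ref)
Compute ratio: I / I_ref = 95236082000
Compute log10: log10(95236082000) = 10.978802
Multiply: SIL = 10 * 10.978802 = 109.79

109.79 dB


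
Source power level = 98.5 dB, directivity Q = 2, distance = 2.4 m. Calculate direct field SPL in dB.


Given values:
  Lw = 98.5 dB, Q = 2, r = 2.4 m
Formula: SPL = Lw + 10 * log10(Q / (4 * pi * r^2))
Compute 4 * pi * r^2 = 4 * pi * 2.4^2 = 72.3823
Compute Q / denom = 2 / 72.3823 = 0.02763106
Compute 10 * log10(0.02763106) = -15.586
SPL = 98.5 + (-15.586) = 82.91

82.91 dB


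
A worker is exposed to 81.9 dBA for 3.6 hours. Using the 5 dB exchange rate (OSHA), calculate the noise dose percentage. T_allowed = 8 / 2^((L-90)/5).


Given values:
  L = 81.9 dBA, T = 3.6 hours
Formula: T_allowed = 8 / 2^((L - 90) / 5)
Compute exponent: (81.9 - 90) / 5 = -1.62
Compute 2^(-1.62) = 0.325335
T_allowed = 8 / 0.325335 = 24.590038 hours
Dose = (T / T_allowed) * 100
Dose = (3.6 / 24.590038) * 100 = 14.64

14.64 %


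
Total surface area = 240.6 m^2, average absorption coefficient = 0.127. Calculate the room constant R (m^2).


Given values:
  S = 240.6 m^2, alpha = 0.127
Formula: R = S * alpha / (1 - alpha)
Numerator: 240.6 * 0.127 = 30.5562
Denominator: 1 - 0.127 = 0.873
R = 30.5562 / 0.873 = 35.0

35.0 m^2


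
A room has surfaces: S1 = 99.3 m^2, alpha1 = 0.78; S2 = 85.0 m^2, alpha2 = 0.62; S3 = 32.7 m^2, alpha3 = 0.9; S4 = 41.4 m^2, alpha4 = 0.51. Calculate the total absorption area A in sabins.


Given surfaces:
  Surface 1: 99.3 * 0.78 = 77.454
  Surface 2: 85.0 * 0.62 = 52.7
  Surface 3: 32.7 * 0.9 = 29.43
  Surface 4: 41.4 * 0.51 = 21.114
Formula: A = sum(Si * alpha_i)
A = 77.454 + 52.7 + 29.43 + 21.114
A = 180.7

180.7 sabins


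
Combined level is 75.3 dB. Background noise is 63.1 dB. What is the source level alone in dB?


Given values:
  L_total = 75.3 dB, L_bg = 63.1 dB
Formula: L_source = 10 * log10(10^(L_total/10) - 10^(L_bg/10))
Convert to linear:
  10^(75.3/10) = 33884415.6139
  10^(63.1/10) = 2041737.9447
Difference: 33884415.6139 - 2041737.9447 = 31842677.6692
L_source = 10 * log10(31842677.6692) = 75.03

75.03 dB


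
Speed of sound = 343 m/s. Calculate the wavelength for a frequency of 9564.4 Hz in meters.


Given values:
  c = 343 m/s, f = 9564.4 Hz
Formula: lambda = c / f
lambda = 343 / 9564.4
lambda = 0.0359

0.0359 m


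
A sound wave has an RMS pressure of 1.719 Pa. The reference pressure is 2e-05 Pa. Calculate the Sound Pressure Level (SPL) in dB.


Given values:
  p = 1.719 Pa
  p_ref = 2e-05 Pa
Formula: SPL = 20 * log10(p / p_ref)
Compute ratio: p / p_ref = 1.719 / 2e-05 = 85950
Compute log10: log10(85950) = 4.934246
Multiply: SPL = 20 * 4.934246 = 98.68

98.68 dB


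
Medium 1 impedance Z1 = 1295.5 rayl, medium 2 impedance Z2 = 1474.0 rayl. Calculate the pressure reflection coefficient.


Given values:
  Z1 = 1295.5 rayl, Z2 = 1474.0 rayl
Formula: R = (Z2 - Z1) / (Z2 + Z1)
Numerator: Z2 - Z1 = 1474.0 - 1295.5 = 178.5
Denominator: Z2 + Z1 = 1474.0 + 1295.5 = 2769.5
R = 178.5 / 2769.5 = 0.0645

0.0645


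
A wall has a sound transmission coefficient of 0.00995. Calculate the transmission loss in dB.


Given values:
  tau = 0.00995
Formula: TL = 10 * log10(1 / tau)
Compute 1 / tau = 1 / 0.00995 = 100.5025
Compute log10(100.5025) = 2.002177
TL = 10 * 2.002177 = 20.02

20.02 dB


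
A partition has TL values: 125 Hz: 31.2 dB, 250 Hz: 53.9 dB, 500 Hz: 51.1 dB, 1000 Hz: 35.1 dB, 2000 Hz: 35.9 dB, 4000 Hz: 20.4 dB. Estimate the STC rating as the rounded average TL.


Given TL values at each frequency:
  125 Hz: 31.2 dB
  250 Hz: 53.9 dB
  500 Hz: 51.1 dB
  1000 Hz: 35.1 dB
  2000 Hz: 35.9 dB
  4000 Hz: 20.4 dB
Formula: STC ~ round(average of TL values)
Sum = 31.2 + 53.9 + 51.1 + 35.1 + 35.9 + 20.4 = 227.6
Average = 227.6 / 6 = 37.93
Rounded: 38

38


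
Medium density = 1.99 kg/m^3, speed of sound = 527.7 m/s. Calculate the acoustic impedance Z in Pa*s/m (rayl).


Given values:
  rho = 1.99 kg/m^3
  c = 527.7 m/s
Formula: Z = rho * c
Z = 1.99 * 527.7
Z = 1050.12

1050.12 rayl


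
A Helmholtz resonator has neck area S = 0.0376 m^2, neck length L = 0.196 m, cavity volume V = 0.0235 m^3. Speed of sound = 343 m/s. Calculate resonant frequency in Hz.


Given values:
  S = 0.0376 m^2, L = 0.196 m, V = 0.0235 m^3, c = 343 m/s
Formula: f = (c / (2*pi)) * sqrt(S / (V * L))
Compute V * L = 0.0235 * 0.196 = 0.004606
Compute S / (V * L) = 0.0376 / 0.004606 = 8.1633
Compute sqrt(8.1633) = 2.857149
Compute c / (2*pi) = 343 / 6.283185 = 54.590148
f = 54.590148 * 2.857149 = 155.97

155.97 Hz


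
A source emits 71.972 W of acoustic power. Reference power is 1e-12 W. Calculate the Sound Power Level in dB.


Given values:
  W = 71.972 W
  W_ref = 1e-12 W
Formula: SWL = 10 * log10(W / W_ref)
Compute ratio: W / W_ref = 71972000000000
Compute log10: log10(71972000000000) = 13.857164
Multiply: SWL = 10 * 13.857164 = 138.57

138.57 dB


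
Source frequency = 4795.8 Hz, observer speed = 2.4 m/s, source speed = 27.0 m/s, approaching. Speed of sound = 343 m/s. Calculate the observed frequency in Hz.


Given values:
  f_s = 4795.8 Hz, v_o = 2.4 m/s, v_s = 27.0 m/s
  Direction: approaching
Formula: f_o = f_s * (c + v_o) / (c - v_s)
Numerator: c + v_o = 343 + 2.4 = 345.4
Denominator: c - v_s = 343 - 27.0 = 316.0
f_o = 4795.8 * 345.4 / 316.0 = 5241.99

5241.99 Hz


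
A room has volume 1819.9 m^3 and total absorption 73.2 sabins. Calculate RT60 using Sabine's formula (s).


Given values:
  V = 1819.9 m^3
  A = 73.2 sabins
Formula: RT60 = 0.161 * V / A
Numerator: 0.161 * 1819.9 = 293.0039
RT60 = 293.0039 / 73.2 = 4.003

4.003 s


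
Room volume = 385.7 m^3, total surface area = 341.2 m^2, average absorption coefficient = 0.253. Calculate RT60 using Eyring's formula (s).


Given values:
  V = 385.7 m^3, S = 341.2 m^2, alpha = 0.253
Formula: RT60 = 0.161 * V / (-S * ln(1 - alpha))
Compute ln(1 - 0.253) = ln(0.747) = -0.29169
Denominator: -341.2 * -0.29169 = 99.5246
Numerator: 0.161 * 385.7 = 62.0977
RT60 = 62.0977 / 99.5246 = 0.624

0.624 s


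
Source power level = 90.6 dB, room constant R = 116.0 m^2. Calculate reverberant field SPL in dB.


Given values:
  Lw = 90.6 dB, R = 116.0 m^2
Formula: SPL = Lw + 10 * log10(4 / R)
Compute 4 / R = 4 / 116.0 = 0.034483
Compute 10 * log10(0.034483) = -14.6239
SPL = 90.6 + (-14.6239) = 75.98

75.98 dB


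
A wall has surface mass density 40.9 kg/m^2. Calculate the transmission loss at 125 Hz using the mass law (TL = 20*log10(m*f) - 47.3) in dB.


Given values:
  m = 40.9 kg/m^2, f = 125 Hz
Formula: TL = 20 * log10(m * f) - 47.3
Compute m * f = 40.9 * 125 = 5112.5
Compute log10(5112.5) = 3.708633
Compute 20 * 3.708633 = 74.1727
TL = 74.1727 - 47.3 = 26.87

26.87 dB


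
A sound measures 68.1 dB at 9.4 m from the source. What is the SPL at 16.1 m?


Given values:
  SPL1 = 68.1 dB, r1 = 9.4 m, r2 = 16.1 m
Formula: SPL2 = SPL1 - 20 * log10(r2 / r1)
Compute ratio: r2 / r1 = 16.1 / 9.4 = 1.7128
Compute log10: log10(1.7128) = 0.233707
Compute drop: 20 * 0.233707 = 4.6741
SPL2 = 68.1 - 4.6741 = 63.43

63.43 dB


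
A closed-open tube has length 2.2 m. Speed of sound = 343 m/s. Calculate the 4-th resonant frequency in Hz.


Given values:
  Tube type: closed-open, L = 2.2 m, c = 343 m/s, n = 4
Formula: f_n = (2n - 1) * c / (4 * L)
Compute 2n - 1 = 2*4 - 1 = 7
Compute 4 * L = 4 * 2.2 = 8.8
f = 7 * 343 / 8.8
f = 272.84

272.84 Hz


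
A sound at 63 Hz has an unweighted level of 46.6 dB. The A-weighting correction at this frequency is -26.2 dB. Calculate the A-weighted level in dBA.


Given values:
  SPL = 46.6 dB
  A-weighting at 63 Hz = -26.2 dB
Formula: L_A = SPL + A_weight
L_A = 46.6 + (-26.2)
L_A = 20.4

20.4 dBA


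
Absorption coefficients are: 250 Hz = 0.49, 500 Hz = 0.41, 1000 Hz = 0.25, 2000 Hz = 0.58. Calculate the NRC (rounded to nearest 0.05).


Given values:
  a_250 = 0.49, a_500 = 0.41
  a_1000 = 0.25, a_2000 = 0.58
Formula: NRC = (a250 + a500 + a1000 + a2000) / 4
Sum = 0.49 + 0.41 + 0.25 + 0.58 = 1.73
NRC = 1.73 / 4 = 0.4325
Rounded to nearest 0.05: 0.45

0.45


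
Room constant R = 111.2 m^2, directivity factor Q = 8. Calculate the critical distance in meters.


Given values:
  R = 111.2 m^2, Q = 8
Formula: d_c = 0.141 * sqrt(Q * R)
Compute Q * R = 8 * 111.2 = 889.6
Compute sqrt(889.6) = 29.8262
d_c = 0.141 * 29.8262 = 4.205

4.205 m


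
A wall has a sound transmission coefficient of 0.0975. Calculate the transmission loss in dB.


Given values:
  tau = 0.0975
Formula: TL = 10 * log10(1 / tau)
Compute 1 / tau = 1 / 0.0975 = 10.2564
Compute log10(10.2564) = 1.010995
TL = 10 * 1.010995 = 10.11

10.11 dB


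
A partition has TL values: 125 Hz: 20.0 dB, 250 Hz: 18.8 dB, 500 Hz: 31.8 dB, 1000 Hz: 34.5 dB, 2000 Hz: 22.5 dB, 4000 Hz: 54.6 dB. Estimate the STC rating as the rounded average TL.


Given TL values at each frequency:
  125 Hz: 20.0 dB
  250 Hz: 18.8 dB
  500 Hz: 31.8 dB
  1000 Hz: 34.5 dB
  2000 Hz: 22.5 dB
  4000 Hz: 54.6 dB
Formula: STC ~ round(average of TL values)
Sum = 20.0 + 18.8 + 31.8 + 34.5 + 22.5 + 54.6 = 182.2
Average = 182.2 / 6 = 30.37
Rounded: 30

30


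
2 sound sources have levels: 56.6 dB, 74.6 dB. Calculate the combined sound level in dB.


Formula: L_total = 10 * log10( sum(10^(Li/10)) )
  Source 1: 10^(56.6/10) = 457088.1896
  Source 2: 10^(74.6/10) = 28840315.0313
Sum of linear values = 29297403.2209
L_total = 10 * log10(29297403.2209) = 74.67

74.67 dB


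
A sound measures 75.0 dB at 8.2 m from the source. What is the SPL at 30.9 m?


Given values:
  SPL1 = 75.0 dB, r1 = 8.2 m, r2 = 30.9 m
Formula: SPL2 = SPL1 - 20 * log10(r2 / r1)
Compute ratio: r2 / r1 = 30.9 / 8.2 = 3.7683
Compute log10: log10(3.7683) = 0.576145
Compute drop: 20 * 0.576145 = 11.5229
SPL2 = 75.0 - 11.5229 = 63.48

63.48 dB


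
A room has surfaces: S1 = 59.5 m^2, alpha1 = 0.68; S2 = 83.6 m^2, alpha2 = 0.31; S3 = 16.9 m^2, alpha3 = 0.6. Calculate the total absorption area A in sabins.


Given surfaces:
  Surface 1: 59.5 * 0.68 = 40.46
  Surface 2: 83.6 * 0.31 = 25.916
  Surface 3: 16.9 * 0.6 = 10.14
Formula: A = sum(Si * alpha_i)
A = 40.46 + 25.916 + 10.14
A = 76.52

76.52 sabins


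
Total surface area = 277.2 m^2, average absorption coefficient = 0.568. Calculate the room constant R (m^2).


Given values:
  S = 277.2 m^2, alpha = 0.568
Formula: R = S * alpha / (1 - alpha)
Numerator: 277.2 * 0.568 = 157.4496
Denominator: 1 - 0.568 = 0.432
R = 157.4496 / 0.432 = 364.47

364.47 m^2


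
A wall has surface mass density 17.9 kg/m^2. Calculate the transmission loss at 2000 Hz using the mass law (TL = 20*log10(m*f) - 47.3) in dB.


Given values:
  m = 17.9 kg/m^2, f = 2000 Hz
Formula: TL = 20 * log10(m * f) - 47.3
Compute m * f = 17.9 * 2000 = 35800.0
Compute log10(35800.0) = 4.553883
Compute 20 * 4.553883 = 91.0777
TL = 91.0777 - 47.3 = 43.78

43.78 dB


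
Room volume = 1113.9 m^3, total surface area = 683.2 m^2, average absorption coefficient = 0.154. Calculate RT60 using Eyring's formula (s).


Given values:
  V = 1113.9 m^3, S = 683.2 m^2, alpha = 0.154
Formula: RT60 = 0.161 * V / (-S * ln(1 - alpha))
Compute ln(1 - 0.154) = ln(0.846) = -0.167236
Denominator: -683.2 * -0.167236 = 114.2556
Numerator: 0.161 * 1113.9 = 179.3379
RT60 = 179.3379 / 114.2556 = 1.57

1.57 s


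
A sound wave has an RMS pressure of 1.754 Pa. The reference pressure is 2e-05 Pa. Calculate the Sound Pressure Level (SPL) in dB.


Given values:
  p = 1.754 Pa
  p_ref = 2e-05 Pa
Formula: SPL = 20 * log10(p / p_ref)
Compute ratio: p / p_ref = 1.754 / 2e-05 = 87700
Compute log10: log10(87700) = 4.943
Multiply: SPL = 20 * 4.943 = 98.86

98.86 dB


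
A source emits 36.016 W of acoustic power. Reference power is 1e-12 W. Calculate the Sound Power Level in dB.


Given values:
  W = 36.016 W
  W_ref = 1e-12 W
Formula: SWL = 10 * log10(W / W_ref)
Compute ratio: W / W_ref = 36016000000000
Compute log10: log10(36016000000000) = 13.556495
Multiply: SWL = 10 * 13.556495 = 135.56

135.56 dB


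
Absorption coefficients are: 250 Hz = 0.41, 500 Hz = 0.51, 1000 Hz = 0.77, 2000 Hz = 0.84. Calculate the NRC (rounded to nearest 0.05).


Given values:
  a_250 = 0.41, a_500 = 0.51
  a_1000 = 0.77, a_2000 = 0.84
Formula: NRC = (a250 + a500 + a1000 + a2000) / 4
Sum = 0.41 + 0.51 + 0.77 + 0.84 = 2.53
NRC = 2.53 / 4 = 0.6325
Rounded to nearest 0.05: 0.65

0.65


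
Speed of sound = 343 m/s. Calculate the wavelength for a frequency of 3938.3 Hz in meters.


Given values:
  c = 343 m/s, f = 3938.3 Hz
Formula: lambda = c / f
lambda = 343 / 3938.3
lambda = 0.0871

0.0871 m


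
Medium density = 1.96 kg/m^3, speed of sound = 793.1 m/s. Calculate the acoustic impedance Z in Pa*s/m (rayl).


Given values:
  rho = 1.96 kg/m^3
  c = 793.1 m/s
Formula: Z = rho * c
Z = 1.96 * 793.1
Z = 1554.48

1554.48 rayl


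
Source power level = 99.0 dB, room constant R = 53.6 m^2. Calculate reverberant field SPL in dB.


Given values:
  Lw = 99.0 dB, R = 53.6 m^2
Formula: SPL = Lw + 10 * log10(4 / R)
Compute 4 / R = 4 / 53.6 = 0.074627
Compute 10 * log10(0.074627) = -11.271
SPL = 99.0 + (-11.271) = 87.73

87.73 dB
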